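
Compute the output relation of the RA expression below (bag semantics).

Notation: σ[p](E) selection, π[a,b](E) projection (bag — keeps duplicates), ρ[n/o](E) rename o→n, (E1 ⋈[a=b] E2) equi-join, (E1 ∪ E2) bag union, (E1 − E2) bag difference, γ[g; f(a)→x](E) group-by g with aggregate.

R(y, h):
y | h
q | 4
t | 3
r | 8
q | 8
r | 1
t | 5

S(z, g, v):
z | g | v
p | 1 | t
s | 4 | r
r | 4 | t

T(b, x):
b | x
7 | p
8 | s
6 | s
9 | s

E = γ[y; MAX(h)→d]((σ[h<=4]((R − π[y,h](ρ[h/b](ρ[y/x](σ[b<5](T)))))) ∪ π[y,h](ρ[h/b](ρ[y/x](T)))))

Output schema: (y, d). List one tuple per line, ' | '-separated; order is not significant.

Subexpression sizes:
  R → 6
  T → 4
  σ[b<5](T) → 0
  ρ[y/x](σ[b<5](T)) → 0
  ρ[h/b](ρ[y/x](σ[b<5](T))) → 0
  π[y,h](ρ[h/b](ρ[y/x](σ[b<5](T)))) → 0
  (R − π[y,h](ρ[h/b](ρ[y/x](σ[b<5](T))))) → 6
  σ[h<=4]((R − π[y,h](ρ[h/b](ρ[y/x](σ[b<5](T)))))) → 3
  T → 4
  ρ[y/x](T) → 4
  ρ[h/b](ρ[y/x](T)) → 4
  π[y,h](ρ[h/b](ρ[y/x](T))) → 4
  (σ[h<=4]((R − π[y,h](ρ[h/b](ρ[y/x](σ[b<5](T)))))) ∪ π[y,h](ρ[h/b](ρ[y/x](T)))) → 7
  γ[y; MAX(h)→d]((σ[h<=4]((R − π[y,h](ρ[h/b](ρ[y/x](σ[b<5](T)))))) ∪ π[y,h](ρ[h/b](ρ[y/x](T))))) → 5

== RESULT ==
y | d
p | 7
q | 4
r | 1
s | 9
t | 3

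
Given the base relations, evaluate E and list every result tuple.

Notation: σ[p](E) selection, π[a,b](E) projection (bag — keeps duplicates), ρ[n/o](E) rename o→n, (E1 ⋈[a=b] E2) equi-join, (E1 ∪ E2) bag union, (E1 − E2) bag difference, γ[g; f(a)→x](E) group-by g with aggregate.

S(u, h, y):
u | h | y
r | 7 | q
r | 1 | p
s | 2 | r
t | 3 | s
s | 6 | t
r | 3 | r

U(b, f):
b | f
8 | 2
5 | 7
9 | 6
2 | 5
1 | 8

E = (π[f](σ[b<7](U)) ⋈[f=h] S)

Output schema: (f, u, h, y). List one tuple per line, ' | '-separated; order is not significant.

Stepwise |·|:
  U → 5
  σ[b<7](U) → 3
  π[f](σ[b<7](U)) → 3
  S → 6
  (π[f](σ[b<7](U)) ⋈[f=h] S) → 1

== RESULT ==
f | u | h | y
7 | r | 7 | q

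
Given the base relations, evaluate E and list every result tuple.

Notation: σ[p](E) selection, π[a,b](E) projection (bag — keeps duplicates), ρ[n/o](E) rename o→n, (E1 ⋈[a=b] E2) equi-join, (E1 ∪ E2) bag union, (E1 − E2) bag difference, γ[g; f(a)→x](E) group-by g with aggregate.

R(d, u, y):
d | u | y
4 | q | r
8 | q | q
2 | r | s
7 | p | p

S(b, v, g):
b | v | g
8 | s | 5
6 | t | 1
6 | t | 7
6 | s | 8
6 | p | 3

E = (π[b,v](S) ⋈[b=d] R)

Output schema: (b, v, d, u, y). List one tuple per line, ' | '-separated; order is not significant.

Row counts bottom-up:
  S → 5
  π[b,v](S) → 5
  R → 4
  (π[b,v](S) ⋈[b=d] R) → 1

== RESULT ==
b | v | d | u | y
8 | s | 8 | q | q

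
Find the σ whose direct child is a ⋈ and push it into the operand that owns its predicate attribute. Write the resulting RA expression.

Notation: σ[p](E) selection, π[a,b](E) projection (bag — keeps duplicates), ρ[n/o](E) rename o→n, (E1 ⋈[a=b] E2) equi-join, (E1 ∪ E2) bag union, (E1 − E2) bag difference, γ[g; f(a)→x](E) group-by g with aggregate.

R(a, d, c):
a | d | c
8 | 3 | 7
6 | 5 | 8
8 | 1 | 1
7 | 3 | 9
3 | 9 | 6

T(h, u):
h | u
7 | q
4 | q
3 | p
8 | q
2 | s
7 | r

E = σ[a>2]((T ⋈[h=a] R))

σ filters on a, owned by the right side.
E' = (T ⋈[h=a] σ[a>2](R))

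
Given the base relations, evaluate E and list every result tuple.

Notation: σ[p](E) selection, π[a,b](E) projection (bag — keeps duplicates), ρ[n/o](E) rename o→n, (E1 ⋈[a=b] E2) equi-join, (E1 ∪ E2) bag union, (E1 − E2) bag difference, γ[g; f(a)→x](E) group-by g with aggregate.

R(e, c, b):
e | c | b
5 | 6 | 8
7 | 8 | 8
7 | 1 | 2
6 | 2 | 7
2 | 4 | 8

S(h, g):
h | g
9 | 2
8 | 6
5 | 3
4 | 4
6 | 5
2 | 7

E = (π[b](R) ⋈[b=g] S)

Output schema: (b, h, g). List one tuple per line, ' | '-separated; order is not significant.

Stepwise |·|:
  R → 5
  π[b](R) → 5
  S → 6
  (π[b](R) ⋈[b=g] S) → 2

== RESULT ==
b | h | g
2 | 9 | 2
7 | 2 | 7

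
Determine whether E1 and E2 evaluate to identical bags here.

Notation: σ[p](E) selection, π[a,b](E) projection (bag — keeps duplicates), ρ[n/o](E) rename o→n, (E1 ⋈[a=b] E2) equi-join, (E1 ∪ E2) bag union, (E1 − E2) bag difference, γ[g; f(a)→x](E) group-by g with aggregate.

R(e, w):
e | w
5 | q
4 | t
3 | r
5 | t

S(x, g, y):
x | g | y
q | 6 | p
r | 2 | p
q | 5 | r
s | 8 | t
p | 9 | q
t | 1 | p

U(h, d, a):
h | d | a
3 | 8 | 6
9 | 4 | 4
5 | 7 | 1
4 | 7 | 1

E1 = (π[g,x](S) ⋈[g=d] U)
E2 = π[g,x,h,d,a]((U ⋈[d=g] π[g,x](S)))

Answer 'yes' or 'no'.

E1 subexpression sizes:
  S → 6
  π[g,x](S) → 6
  U → 4
  (π[g,x](S) ⋈[g=d] U) → 1
E2 subexpression sizes:
  U → 4
  S → 6
  π[g,x](S) → 6
  (U ⋈[d=g] π[g,x](S)) → 1
  π[g,x,h,d,a]((U ⋈[d=g] π[g,x](S))) → 1

E1 and E2 produce the same multiset:
g | x | h | d | a
8 | s | 3 | 8 | 6

yes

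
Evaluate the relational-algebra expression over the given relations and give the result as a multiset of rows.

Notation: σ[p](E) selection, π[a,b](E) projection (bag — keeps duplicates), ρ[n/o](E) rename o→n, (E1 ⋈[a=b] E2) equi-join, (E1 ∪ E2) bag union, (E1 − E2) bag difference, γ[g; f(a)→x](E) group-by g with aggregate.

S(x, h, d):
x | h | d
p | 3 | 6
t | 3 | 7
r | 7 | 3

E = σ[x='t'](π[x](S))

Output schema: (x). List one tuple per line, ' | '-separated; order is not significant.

Subexpression sizes:
  S → 3
  π[x](S) → 3
  σ[x='t'](π[x](S)) → 1

== RESULT ==
x
t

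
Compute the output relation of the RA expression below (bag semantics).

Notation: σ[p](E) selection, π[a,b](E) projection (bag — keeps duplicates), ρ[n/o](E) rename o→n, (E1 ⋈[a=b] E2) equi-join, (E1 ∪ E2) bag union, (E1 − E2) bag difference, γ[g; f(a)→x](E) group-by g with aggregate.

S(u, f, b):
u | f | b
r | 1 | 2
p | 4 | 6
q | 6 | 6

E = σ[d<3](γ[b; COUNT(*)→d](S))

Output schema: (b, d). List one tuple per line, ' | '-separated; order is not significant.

Per-node cardinality:
  S → 3
  γ[b; COUNT(*)→d](S) → 2
  σ[d<3](γ[b; COUNT(*)→d](S)) → 2

== RESULT ==
b | d
2 | 1
6 | 2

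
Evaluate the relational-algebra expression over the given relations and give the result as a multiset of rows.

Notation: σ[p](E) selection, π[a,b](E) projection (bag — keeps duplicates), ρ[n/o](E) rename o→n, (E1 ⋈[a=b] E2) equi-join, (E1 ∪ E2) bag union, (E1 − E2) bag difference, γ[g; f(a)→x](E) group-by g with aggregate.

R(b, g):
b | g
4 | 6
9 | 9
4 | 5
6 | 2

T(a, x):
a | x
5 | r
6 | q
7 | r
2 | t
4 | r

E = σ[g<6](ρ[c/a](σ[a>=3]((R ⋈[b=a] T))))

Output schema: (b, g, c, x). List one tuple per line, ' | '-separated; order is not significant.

Subexpression sizes:
  R → 4
  T → 5
  (R ⋈[b=a] T) → 3
  σ[a>=3]((R ⋈[b=a] T)) → 3
  ρ[c/a](σ[a>=3]((R ⋈[b=a] T))) → 3
  σ[g<6](ρ[c/a](σ[a>=3]((R ⋈[b=a] T)))) → 2

== RESULT ==
b | g | c | x
4 | 5 | 4 | r
6 | 2 | 6 | q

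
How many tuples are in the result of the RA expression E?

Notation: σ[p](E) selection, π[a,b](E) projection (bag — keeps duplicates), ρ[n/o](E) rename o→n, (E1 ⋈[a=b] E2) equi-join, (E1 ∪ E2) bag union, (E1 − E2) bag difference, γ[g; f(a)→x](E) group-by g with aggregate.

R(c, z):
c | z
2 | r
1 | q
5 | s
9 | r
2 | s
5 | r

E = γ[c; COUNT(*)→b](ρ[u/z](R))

Row counts bottom-up:
  R → 6
  ρ[u/z](R) → 6
  γ[c; COUNT(*)→b](ρ[u/z](R)) → 4

|E| = 4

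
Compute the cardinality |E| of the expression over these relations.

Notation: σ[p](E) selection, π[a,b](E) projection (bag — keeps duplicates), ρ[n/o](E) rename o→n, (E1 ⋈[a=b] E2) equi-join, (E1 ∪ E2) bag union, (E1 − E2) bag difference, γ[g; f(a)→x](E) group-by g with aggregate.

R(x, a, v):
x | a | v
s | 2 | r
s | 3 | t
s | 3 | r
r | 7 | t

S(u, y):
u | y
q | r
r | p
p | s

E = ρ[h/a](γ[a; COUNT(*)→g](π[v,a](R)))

Row counts bottom-up:
  R → 4
  π[v,a](R) → 4
  γ[a; COUNT(*)→g](π[v,a](R)) → 3
  ρ[h/a](γ[a; COUNT(*)→g](π[v,a](R))) → 3

|E| = 3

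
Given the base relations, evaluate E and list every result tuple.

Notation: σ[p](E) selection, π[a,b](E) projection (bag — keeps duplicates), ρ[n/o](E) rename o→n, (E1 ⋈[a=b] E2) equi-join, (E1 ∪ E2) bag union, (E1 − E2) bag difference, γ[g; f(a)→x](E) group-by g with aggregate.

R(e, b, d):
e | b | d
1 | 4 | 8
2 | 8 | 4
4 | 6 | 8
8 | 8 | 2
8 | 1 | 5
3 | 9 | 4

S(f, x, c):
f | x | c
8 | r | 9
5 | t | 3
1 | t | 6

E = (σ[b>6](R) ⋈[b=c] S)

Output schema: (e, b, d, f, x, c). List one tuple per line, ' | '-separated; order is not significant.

Row counts bottom-up:
  R → 6
  σ[b>6](R) → 3
  S → 3
  (σ[b>6](R) ⋈[b=c] S) → 1

== RESULT ==
e | b | d | f | x | c
3 | 9 | 4 | 8 | r | 9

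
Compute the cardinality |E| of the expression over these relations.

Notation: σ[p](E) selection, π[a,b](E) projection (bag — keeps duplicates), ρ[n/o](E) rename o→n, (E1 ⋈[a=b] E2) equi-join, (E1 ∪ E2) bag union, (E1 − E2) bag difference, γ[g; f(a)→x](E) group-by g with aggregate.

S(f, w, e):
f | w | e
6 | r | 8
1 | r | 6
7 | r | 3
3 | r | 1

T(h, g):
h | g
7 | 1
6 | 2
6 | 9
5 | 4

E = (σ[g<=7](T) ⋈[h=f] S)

Subexpression sizes:
  T → 4
  σ[g<=7](T) → 3
  S → 4
  (σ[g<=7](T) ⋈[h=f] S) → 2

|E| = 2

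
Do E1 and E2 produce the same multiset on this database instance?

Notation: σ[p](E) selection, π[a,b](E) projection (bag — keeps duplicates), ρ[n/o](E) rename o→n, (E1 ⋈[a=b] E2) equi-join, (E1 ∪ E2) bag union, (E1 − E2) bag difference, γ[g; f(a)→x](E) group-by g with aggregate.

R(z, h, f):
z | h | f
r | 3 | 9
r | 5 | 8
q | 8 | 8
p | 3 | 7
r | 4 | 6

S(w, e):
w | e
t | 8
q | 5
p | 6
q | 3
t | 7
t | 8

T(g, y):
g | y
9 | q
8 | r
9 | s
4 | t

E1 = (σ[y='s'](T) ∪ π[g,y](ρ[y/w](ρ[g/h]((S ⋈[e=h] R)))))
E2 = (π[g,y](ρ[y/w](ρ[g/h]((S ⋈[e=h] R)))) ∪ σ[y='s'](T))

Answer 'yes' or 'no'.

E1 row counts bottom-up:
  T → 4
  σ[y='s'](T) → 1
  S → 6
  R → 5
  (S ⋈[e=h] R) → 5
  ρ[g/h]((S ⋈[e=h] R)) → 5
  ρ[y/w](ρ[g/h]((S ⋈[e=h] R))) → 5
  π[g,y](ρ[y/w](ρ[g/h]((S ⋈[e=h] R)))) → 5
  (σ[y='s'](T) ∪ π[g,y](ρ[y/w](ρ[g/h]((S ⋈[e=h] R))))) → 6
E2 row counts bottom-up:
  S → 6
  R → 5
  (S ⋈[e=h] R) → 5
  ρ[g/h]((S ⋈[e=h] R)) → 5
  ρ[y/w](ρ[g/h]((S ⋈[e=h] R))) → 5
  π[g,y](ρ[y/w](ρ[g/h]((S ⋈[e=h] R)))) → 5
  T → 4
  σ[y='s'](T) → 1
  (π[g,y](ρ[y/w](ρ[g/h]((S ⋈[e=h] R)))) ∪ σ[y='s'](T)) → 6

E1 and E2 produce the same multiset:
g | y
3 | q
3 | q
5 | q
8 | t
8 | t
9 | s

yes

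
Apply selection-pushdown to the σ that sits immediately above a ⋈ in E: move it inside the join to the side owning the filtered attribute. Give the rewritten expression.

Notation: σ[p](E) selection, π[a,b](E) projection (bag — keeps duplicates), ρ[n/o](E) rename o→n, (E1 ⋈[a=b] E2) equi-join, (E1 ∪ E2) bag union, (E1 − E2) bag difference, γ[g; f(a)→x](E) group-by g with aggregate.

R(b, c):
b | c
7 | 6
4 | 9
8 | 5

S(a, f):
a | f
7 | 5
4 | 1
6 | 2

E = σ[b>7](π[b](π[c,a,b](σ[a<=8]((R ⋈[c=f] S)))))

σ filters on a, owned by the right side.
E' = σ[b>7](π[b](π[c,a,b]((R ⋈[c=f] σ[a<=8](S)))))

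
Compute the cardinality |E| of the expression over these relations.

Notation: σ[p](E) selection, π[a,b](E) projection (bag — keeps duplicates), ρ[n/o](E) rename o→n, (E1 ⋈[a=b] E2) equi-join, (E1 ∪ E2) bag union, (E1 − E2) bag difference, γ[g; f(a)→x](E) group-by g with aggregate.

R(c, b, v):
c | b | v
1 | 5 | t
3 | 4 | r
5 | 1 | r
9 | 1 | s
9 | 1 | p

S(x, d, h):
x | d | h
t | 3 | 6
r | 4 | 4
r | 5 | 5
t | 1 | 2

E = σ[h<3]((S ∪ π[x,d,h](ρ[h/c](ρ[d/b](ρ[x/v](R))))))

Stepwise |·|:
  S → 4
  R → 5
  ρ[x/v](R) → 5
  ρ[d/b](ρ[x/v](R)) → 5
  ρ[h/c](ρ[d/b](ρ[x/v](R))) → 5
  π[x,d,h](ρ[h/c](ρ[d/b](ρ[x/v](R)))) → 5
  (S ∪ π[x,d,h](ρ[h/c](ρ[d/b](ρ[x/v](R))))) → 9
  σ[h<3]((S ∪ π[x,d,h](ρ[h/c](ρ[d/b](ρ[x/v](R)))))) → 2

|E| = 2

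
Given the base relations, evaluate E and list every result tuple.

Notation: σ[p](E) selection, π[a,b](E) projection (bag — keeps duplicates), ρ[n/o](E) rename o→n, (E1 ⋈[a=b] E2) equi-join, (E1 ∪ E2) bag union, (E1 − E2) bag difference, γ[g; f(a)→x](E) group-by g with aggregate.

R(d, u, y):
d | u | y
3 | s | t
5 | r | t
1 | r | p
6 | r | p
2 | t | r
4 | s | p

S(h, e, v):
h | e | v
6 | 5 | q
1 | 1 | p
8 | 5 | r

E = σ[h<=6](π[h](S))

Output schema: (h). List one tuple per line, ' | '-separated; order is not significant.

Row counts bottom-up:
  S → 3
  π[h](S) → 3
  σ[h<=6](π[h](S)) → 2

== RESULT ==
h
1
6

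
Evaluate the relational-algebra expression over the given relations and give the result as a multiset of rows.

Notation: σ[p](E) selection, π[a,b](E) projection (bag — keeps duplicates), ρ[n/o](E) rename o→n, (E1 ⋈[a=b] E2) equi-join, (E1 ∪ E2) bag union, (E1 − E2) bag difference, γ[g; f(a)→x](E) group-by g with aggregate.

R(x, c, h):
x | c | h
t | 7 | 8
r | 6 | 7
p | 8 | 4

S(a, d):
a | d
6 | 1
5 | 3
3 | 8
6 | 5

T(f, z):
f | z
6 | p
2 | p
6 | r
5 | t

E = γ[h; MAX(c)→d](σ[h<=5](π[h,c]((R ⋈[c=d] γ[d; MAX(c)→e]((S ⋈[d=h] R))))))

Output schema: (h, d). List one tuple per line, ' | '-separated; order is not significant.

Row counts bottom-up:
  R → 3
  S → 4
  R → 3
  (S ⋈[d=h] R) → 1
  γ[d; MAX(c)→e]((S ⋈[d=h] R)) → 1
  (R ⋈[c=d] γ[d; MAX(c)→e]((S ⋈[d=h] R))) → 1
  π[h,c]((R ⋈[c=d] γ[d; MAX(c)→e]((S ⋈[d=h] R)))) → 1
  σ[h<=5](π[h,c]((R ⋈[c=d] γ[d; MAX(c)→e]((S ⋈[d=h] R))))) → 1
  γ[h; MAX(c)→d](σ[h<=5](π[h,c]((R ⋈[c=d] γ[d; MAX(c)→e]((S ⋈[d=h] R)))))) → 1

== RESULT ==
h | d
4 | 8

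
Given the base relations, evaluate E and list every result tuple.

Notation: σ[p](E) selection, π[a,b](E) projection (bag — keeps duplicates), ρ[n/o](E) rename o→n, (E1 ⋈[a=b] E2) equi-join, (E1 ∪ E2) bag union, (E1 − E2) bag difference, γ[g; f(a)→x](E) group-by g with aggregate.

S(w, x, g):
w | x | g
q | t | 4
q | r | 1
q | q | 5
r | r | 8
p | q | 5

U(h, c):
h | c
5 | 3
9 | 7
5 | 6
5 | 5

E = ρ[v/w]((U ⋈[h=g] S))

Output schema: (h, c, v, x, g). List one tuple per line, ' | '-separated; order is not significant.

Stepwise |·|:
  U → 4
  S → 5
  (U ⋈[h=g] S) → 6
  ρ[v/w]((U ⋈[h=g] S)) → 6

== RESULT ==
h | c | v | x | g
5 | 3 | p | q | 5
5 | 3 | q | q | 5
5 | 5 | p | q | 5
5 | 5 | q | q | 5
5 | 6 | p | q | 5
5 | 6 | q | q | 5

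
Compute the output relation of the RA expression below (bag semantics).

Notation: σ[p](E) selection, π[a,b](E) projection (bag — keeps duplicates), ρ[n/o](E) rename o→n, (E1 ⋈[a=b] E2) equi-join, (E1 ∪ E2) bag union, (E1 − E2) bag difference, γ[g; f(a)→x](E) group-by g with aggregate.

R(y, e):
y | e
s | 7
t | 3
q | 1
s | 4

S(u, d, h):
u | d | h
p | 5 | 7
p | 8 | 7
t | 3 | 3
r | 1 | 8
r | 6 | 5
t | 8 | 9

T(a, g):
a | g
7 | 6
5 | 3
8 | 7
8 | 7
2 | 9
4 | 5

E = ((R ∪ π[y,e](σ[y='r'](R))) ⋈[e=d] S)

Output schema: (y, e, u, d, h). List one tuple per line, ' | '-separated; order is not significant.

Per-node cardinality:
  R → 4
  R → 4
  σ[y='r'](R) → 0
  π[y,e](σ[y='r'](R)) → 0
  (R ∪ π[y,e](σ[y='r'](R))) → 4
  S → 6
  ((R ∪ π[y,e](σ[y='r'](R))) ⋈[e=d] S) → 2

== RESULT ==
y | e | u | d | h
q | 1 | r | 1 | 8
t | 3 | t | 3 | 3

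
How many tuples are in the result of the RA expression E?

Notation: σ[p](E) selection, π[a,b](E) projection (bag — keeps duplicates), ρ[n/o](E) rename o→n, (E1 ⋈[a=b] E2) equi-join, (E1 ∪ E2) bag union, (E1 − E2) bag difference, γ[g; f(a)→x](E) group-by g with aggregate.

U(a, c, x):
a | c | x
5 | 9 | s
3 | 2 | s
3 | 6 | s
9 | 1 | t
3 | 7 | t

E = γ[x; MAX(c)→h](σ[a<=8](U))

Subexpression sizes:
  U → 5
  σ[a<=8](U) → 4
  γ[x; MAX(c)→h](σ[a<=8](U)) → 2

|E| = 2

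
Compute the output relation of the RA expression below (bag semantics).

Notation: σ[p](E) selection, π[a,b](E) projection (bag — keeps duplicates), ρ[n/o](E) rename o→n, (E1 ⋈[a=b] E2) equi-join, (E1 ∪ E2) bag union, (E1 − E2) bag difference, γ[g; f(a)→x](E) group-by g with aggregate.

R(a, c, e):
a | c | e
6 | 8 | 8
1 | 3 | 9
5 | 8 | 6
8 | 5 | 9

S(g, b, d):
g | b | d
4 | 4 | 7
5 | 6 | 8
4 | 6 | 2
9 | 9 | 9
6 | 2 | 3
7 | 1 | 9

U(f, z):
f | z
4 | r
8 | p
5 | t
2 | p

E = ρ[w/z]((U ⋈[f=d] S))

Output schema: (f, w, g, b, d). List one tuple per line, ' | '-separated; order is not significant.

Stepwise |·|:
  U → 4
  S → 6
  (U ⋈[f=d] S) → 2
  ρ[w/z]((U ⋈[f=d] S)) → 2

== RESULT ==
f | w | g | b | d
2 | p | 4 | 6 | 2
8 | p | 5 | 6 | 8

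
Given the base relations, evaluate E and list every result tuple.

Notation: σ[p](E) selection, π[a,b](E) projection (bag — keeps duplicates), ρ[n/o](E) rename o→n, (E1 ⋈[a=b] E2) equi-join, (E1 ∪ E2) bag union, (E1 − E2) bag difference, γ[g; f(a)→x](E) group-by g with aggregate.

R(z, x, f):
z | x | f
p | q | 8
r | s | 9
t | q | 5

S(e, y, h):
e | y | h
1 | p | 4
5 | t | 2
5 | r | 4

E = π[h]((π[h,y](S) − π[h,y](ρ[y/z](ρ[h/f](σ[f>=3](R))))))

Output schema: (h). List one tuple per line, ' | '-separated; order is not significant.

Per-node cardinality:
  S → 3
  π[h,y](S) → 3
  R → 3
  σ[f>=3](R) → 3
  ρ[h/f](σ[f>=3](R)) → 3
  ρ[y/z](ρ[h/f](σ[f>=3](R))) → 3
  π[h,y](ρ[y/z](ρ[h/f](σ[f>=3](R)))) → 3
  (π[h,y](S) − π[h,y](ρ[y/z](ρ[h/f](σ[f>=3](R))))) → 3
  π[h]((π[h,y](S) − π[h,y](ρ[y/z](ρ[h/f](σ[f>=3](R)))))) → 3

== RESULT ==
h
2
4
4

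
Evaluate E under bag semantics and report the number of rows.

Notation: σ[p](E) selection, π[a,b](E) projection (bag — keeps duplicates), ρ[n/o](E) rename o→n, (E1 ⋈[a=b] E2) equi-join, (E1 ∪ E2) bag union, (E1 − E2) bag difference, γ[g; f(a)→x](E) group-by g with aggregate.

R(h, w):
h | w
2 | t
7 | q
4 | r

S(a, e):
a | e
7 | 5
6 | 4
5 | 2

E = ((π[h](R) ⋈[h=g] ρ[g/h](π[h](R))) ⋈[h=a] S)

Row counts bottom-up:
  R → 3
  π[h](R) → 3
  R → 3
  π[h](R) → 3
  ρ[g/h](π[h](R)) → 3
  (π[h](R) ⋈[h=g] ρ[g/h](π[h](R))) → 3
  S → 3
  ((π[h](R) ⋈[h=g] ρ[g/h](π[h](R))) ⋈[h=a] S) → 1

|E| = 1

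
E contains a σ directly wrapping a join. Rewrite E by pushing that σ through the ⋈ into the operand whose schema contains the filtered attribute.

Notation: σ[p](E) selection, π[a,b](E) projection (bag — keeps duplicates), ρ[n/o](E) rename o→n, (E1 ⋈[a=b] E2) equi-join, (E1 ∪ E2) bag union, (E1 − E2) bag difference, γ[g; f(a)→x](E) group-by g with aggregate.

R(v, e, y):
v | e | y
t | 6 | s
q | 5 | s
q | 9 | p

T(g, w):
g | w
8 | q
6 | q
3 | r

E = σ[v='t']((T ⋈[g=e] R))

σ filters on v, owned by the right side.
E' = (T ⋈[g=e] σ[v='t'](R))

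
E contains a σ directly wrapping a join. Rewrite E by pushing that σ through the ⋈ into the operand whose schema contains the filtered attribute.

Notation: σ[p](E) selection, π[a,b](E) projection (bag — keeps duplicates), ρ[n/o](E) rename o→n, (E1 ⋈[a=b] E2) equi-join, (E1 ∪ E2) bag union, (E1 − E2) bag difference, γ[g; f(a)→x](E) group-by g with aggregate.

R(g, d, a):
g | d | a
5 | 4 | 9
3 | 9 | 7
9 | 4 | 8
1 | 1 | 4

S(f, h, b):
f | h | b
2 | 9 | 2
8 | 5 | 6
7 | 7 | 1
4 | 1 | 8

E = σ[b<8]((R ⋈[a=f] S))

σ filters on b, owned by the right side.
E' = (R ⋈[a=f] σ[b<8](S))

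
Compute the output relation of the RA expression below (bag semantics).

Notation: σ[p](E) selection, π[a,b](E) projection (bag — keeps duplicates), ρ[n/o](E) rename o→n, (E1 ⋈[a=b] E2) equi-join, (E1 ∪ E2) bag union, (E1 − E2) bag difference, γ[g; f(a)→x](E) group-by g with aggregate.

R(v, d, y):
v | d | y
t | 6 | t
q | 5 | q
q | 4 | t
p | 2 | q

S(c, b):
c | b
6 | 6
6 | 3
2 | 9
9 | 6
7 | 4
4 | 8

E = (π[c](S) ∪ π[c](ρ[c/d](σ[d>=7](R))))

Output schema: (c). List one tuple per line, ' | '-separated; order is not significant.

Stepwise |·|:
  S → 6
  π[c](S) → 6
  R → 4
  σ[d>=7](R) → 0
  ρ[c/d](σ[d>=7](R)) → 0
  π[c](ρ[c/d](σ[d>=7](R))) → 0
  (π[c](S) ∪ π[c](ρ[c/d](σ[d>=7](R)))) → 6

== RESULT ==
c
2
4
6
6
7
9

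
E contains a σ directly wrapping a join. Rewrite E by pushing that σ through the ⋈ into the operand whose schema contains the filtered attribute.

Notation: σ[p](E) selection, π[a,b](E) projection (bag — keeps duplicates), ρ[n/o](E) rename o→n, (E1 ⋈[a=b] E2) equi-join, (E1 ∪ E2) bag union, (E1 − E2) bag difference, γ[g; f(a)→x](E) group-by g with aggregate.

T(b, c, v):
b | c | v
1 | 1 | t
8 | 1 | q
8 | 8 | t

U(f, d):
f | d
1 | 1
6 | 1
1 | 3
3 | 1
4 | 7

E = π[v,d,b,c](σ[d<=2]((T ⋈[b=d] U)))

σ filters on d, owned by the right side.
E' = π[v,d,b,c]((T ⋈[b=d] σ[d<=2](U)))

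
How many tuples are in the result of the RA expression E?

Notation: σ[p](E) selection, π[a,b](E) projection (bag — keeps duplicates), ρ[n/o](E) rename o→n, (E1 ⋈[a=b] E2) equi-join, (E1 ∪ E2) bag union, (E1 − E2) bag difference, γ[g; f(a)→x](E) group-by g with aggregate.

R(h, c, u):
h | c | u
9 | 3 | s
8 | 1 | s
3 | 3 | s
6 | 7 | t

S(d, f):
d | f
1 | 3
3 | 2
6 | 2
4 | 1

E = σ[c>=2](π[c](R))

Row counts bottom-up:
  R → 4
  π[c](R) → 4
  σ[c>=2](π[c](R)) → 3

|E| = 3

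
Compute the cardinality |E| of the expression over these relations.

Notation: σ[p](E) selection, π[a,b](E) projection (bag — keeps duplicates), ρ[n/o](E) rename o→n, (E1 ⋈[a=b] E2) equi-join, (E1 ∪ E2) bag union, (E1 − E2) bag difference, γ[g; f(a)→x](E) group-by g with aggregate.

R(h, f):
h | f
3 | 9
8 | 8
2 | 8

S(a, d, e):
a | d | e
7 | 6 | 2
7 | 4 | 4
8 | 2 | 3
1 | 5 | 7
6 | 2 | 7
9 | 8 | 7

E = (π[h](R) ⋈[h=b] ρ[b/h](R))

Per-node cardinality:
  R → 3
  π[h](R) → 3
  R → 3
  ρ[b/h](R) → 3
  (π[h](R) ⋈[h=b] ρ[b/h](R)) → 3

|E| = 3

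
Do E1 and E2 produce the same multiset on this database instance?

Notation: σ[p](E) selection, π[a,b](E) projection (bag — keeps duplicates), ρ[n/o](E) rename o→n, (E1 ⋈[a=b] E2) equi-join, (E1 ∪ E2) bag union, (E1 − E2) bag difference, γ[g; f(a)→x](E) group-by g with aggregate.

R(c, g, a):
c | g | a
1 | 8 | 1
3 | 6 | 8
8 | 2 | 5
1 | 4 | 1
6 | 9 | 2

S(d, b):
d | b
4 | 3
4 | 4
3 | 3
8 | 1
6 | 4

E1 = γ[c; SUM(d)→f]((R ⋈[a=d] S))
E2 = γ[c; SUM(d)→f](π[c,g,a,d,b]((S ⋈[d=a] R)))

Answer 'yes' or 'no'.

E1 per-node cardinality:
  R → 5
  S → 5
  (R ⋈[a=d] S) → 1
  γ[c; SUM(d)→f]((R ⋈[a=d] S)) → 1
E2 per-node cardinality:
  S → 5
  R → 5
  (S ⋈[d=a] R) → 1
  π[c,g,a,d,b]((S ⋈[d=a] R)) → 1
  γ[c; SUM(d)→f](π[c,g,a,d,b]((S ⋈[d=a] R))) → 1

E1 and E2 produce the same multiset:
c | f
3 | 8

yes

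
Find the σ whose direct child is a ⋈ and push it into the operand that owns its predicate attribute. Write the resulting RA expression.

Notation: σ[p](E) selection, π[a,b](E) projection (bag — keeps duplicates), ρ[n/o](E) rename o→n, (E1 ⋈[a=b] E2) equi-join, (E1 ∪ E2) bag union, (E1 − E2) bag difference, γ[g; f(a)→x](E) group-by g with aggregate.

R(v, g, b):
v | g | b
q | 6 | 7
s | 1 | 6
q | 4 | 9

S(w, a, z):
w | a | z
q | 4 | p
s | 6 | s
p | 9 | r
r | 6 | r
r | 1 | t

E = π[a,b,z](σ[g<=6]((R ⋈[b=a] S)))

σ filters on g, owned by the left side.
E' = π[a,b,z]((σ[g<=6](R) ⋈[b=a] S))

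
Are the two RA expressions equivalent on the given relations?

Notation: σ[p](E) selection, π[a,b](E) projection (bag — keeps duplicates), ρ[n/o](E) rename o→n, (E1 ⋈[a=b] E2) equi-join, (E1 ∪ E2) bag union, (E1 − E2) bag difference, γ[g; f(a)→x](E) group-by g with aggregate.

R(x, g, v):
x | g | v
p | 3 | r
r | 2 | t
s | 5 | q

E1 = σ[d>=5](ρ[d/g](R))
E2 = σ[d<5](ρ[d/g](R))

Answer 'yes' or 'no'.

E1 row counts bottom-up:
  R → 3
  ρ[d/g](R) → 3
  σ[d>=5](ρ[d/g](R)) → 1
E2 row counts bottom-up:
  R → 3
  ρ[d/g](R) → 3
  σ[d<5](ρ[d/g](R)) → 2

E1 result:
x | d | v
s | 5 | q
E2 result:
x | d | v
p | 3 | r
r | 2 | t
Witness: ('p', 3, 'r') appears 0× in E1 but 1× in E2.

no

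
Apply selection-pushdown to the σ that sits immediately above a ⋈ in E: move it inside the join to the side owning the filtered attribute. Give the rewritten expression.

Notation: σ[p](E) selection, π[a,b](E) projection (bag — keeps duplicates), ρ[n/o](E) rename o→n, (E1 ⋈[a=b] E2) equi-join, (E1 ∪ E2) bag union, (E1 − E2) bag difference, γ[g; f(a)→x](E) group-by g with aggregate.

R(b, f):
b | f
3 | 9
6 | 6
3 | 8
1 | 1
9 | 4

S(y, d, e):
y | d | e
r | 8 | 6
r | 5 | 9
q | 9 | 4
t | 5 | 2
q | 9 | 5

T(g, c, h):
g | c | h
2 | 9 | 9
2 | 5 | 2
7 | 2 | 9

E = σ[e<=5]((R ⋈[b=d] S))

σ filters on e, owned by the right side.
E' = (R ⋈[b=d] σ[e<=5](S))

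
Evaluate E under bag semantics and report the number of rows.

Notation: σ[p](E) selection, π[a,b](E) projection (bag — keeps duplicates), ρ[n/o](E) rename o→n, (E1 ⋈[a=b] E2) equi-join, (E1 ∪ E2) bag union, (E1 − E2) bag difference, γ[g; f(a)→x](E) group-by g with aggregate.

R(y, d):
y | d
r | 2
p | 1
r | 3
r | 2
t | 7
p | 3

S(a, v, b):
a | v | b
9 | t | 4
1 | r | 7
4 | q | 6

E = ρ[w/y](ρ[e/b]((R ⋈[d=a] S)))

Subexpression sizes:
  R → 6
  S → 3
  (R ⋈[d=a] S) → 1
  ρ[e/b]((R ⋈[d=a] S)) → 1
  ρ[w/y](ρ[e/b]((R ⋈[d=a] S))) → 1

|E| = 1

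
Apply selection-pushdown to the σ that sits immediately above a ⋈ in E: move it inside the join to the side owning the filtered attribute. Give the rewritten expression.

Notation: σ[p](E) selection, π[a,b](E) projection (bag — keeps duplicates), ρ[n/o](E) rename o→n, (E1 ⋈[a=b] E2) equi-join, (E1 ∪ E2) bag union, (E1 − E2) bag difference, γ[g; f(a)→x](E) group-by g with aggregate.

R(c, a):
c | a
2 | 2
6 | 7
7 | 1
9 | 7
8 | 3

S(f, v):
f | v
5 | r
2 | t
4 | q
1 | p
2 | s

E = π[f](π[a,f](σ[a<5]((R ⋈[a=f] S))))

σ filters on a, owned by the left side.
E' = π[f](π[a,f]((σ[a<5](R) ⋈[a=f] S)))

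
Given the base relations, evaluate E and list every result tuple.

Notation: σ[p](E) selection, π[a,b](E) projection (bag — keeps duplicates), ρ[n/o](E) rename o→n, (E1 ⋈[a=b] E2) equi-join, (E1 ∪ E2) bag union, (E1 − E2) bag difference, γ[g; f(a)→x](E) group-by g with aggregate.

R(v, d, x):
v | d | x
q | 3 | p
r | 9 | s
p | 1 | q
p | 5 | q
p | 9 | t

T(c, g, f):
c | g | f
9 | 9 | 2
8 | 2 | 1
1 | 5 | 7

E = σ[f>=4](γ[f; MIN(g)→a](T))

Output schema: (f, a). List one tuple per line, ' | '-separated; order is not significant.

Per-node cardinality:
  T → 3
  γ[f; MIN(g)→a](T) → 3
  σ[f>=4](γ[f; MIN(g)→a](T)) → 1

== RESULT ==
f | a
7 | 5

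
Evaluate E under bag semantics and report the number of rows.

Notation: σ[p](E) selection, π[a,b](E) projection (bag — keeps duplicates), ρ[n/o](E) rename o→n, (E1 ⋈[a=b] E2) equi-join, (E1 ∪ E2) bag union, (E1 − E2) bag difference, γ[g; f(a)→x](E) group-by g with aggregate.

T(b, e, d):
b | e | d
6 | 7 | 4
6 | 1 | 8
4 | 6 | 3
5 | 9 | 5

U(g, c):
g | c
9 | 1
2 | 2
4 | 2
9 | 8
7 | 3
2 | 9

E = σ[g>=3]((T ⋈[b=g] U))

Stepwise |·|:
  T → 4
  U → 6
  (T ⋈[b=g] U) → 1
  σ[g>=3]((T ⋈[b=g] U)) → 1

|E| = 1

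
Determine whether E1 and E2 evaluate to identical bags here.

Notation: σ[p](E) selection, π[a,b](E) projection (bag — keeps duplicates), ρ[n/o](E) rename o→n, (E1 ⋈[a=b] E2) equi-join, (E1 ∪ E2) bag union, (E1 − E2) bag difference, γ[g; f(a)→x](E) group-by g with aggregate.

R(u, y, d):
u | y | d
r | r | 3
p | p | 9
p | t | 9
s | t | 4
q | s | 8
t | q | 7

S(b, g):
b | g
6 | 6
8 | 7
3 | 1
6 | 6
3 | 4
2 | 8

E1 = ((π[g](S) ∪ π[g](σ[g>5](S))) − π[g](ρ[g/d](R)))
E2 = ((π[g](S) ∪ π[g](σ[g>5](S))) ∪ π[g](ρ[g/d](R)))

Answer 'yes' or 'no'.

E1 subexpression sizes:
  S → 6
  π[g](S) → 6
  S → 6
  σ[g>5](S) → 4
  π[g](σ[g>5](S)) → 4
  (π[g](S) ∪ π[g](σ[g>5](S))) → 10
  R → 6
  ρ[g/d](R) → 6
  π[g](ρ[g/d](R)) → 6
  ((π[g](S) ∪ π[g](σ[g>5](S))) − π[g](ρ[g/d](R))) → 7
E2 subexpression sizes:
  S → 6
  π[g](S) → 6
  S → 6
  σ[g>5](S) → 4
  π[g](σ[g>5](S)) → 4
  (π[g](S) ∪ π[g](σ[g>5](S))) → 10
  R → 6
  ρ[g/d](R) → 6
  π[g](ρ[g/d](R)) → 6
  ((π[g](S) ∪ π[g](σ[g>5](S))) ∪ π[g](ρ[g/d](R))) → 16

E1 result:
g
1
6
6
6
6
7
8
E2 result:
g
1
3
4
4
6
6
6
6
7
7
7
8
8
8
9
9
Witness: (8,) appears 1× in E1 but 3× in E2.

no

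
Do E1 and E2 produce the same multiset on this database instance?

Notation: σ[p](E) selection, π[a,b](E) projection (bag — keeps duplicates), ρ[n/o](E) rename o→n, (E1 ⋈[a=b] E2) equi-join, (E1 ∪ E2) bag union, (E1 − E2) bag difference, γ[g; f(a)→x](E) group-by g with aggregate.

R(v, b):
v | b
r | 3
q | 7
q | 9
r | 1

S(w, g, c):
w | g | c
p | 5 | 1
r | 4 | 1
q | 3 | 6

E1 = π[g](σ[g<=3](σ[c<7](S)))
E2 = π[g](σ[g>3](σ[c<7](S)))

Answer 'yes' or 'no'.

E1 stepwise |·|:
  S → 3
  σ[c<7](S) → 3
  σ[g<=3](σ[c<7](S)) → 1
  π[g](σ[g<=3](σ[c<7](S))) → 1
E2 stepwise |·|:
  S → 3
  σ[c<7](S) → 3
  σ[g>3](σ[c<7](S)) → 2
  π[g](σ[g>3](σ[c<7](S))) → 2

E1 result:
g
3
E2 result:
g
4
5
Witness: (3,) appears 1× in E1 but 0× in E2.

no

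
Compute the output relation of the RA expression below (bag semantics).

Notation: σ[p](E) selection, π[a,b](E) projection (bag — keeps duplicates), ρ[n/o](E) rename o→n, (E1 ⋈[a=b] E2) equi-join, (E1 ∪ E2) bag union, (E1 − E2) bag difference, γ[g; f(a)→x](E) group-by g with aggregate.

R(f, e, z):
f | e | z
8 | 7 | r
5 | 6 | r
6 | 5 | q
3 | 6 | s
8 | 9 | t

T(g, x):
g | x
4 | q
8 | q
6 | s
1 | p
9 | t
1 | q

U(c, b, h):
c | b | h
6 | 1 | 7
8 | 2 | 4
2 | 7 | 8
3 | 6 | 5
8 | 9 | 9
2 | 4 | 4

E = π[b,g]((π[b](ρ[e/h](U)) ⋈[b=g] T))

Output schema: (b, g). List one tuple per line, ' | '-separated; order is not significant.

Row counts bottom-up:
  U → 6
  ρ[e/h](U) → 6
  π[b](ρ[e/h](U)) → 6
  T → 6
  (π[b](ρ[e/h](U)) ⋈[b=g] T) → 5
  π[b,g]((π[b](ρ[e/h](U)) ⋈[b=g] T)) → 5

== RESULT ==
b | g
1 | 1
1 | 1
4 | 4
6 | 6
9 | 9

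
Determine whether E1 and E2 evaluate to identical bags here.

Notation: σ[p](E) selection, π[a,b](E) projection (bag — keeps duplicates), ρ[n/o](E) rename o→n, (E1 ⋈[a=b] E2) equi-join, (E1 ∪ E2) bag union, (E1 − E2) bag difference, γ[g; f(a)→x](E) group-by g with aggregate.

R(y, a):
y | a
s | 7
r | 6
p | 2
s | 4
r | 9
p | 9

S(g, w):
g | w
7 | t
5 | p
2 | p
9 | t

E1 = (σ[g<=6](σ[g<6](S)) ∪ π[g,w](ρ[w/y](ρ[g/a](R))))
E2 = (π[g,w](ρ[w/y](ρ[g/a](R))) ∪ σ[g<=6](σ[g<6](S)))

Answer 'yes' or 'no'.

E1 row counts bottom-up:
  S → 4
  σ[g<6](S) → 2
  σ[g<=6](σ[g<6](S)) → 2
  R → 6
  ρ[g/a](R) → 6
  ρ[w/y](ρ[g/a](R)) → 6
  π[g,w](ρ[w/y](ρ[g/a](R))) → 6
  (σ[g<=6](σ[g<6](S)) ∪ π[g,w](ρ[w/y](ρ[g/a](R)))) → 8
E2 row counts bottom-up:
  R → 6
  ρ[g/a](R) → 6
  ρ[w/y](ρ[g/a](R)) → 6
  π[g,w](ρ[w/y](ρ[g/a](R))) → 6
  S → 4
  σ[g<6](S) → 2
  σ[g<=6](σ[g<6](S)) → 2
  (π[g,w](ρ[w/y](ρ[g/a](R))) ∪ σ[g<=6](σ[g<6](S))) → 8

E1 and E2 produce the same multiset:
g | w
2 | p
2 | p
4 | s
5 | p
6 | r
7 | s
9 | p
9 | r

yes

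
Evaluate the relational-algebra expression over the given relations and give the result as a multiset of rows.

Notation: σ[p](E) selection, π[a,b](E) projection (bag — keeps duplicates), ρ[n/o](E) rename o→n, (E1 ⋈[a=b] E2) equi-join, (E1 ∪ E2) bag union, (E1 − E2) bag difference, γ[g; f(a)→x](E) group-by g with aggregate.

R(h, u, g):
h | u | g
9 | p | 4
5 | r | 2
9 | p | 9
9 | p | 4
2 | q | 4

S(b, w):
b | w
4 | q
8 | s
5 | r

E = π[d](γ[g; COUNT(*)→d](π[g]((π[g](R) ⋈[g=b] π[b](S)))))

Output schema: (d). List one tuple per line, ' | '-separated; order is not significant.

Per-node cardinality:
  R → 5
  π[g](R) → 5
  S → 3
  π[b](S) → 3
  (π[g](R) ⋈[g=b] π[b](S)) → 3
  π[g]((π[g](R) ⋈[g=b] π[b](S))) → 3
  γ[g; COUNT(*)→d](π[g]((π[g](R) ⋈[g=b] π[b](S)))) → 1
  π[d](γ[g; COUNT(*)→d](π[g]((π[g](R) ⋈[g=b] π[b](S))))) → 1

== RESULT ==
d
3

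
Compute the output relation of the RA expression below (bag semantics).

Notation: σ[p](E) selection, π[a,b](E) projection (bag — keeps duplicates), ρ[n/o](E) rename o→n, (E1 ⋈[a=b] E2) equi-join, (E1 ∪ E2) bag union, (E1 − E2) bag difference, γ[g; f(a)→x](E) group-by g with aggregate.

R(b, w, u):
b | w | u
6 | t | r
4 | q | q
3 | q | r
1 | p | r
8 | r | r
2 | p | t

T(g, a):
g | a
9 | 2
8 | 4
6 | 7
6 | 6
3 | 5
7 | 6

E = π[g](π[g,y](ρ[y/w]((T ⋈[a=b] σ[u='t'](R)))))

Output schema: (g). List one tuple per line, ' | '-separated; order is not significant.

Subexpression sizes:
  T → 6
  R → 6
  σ[u='t'](R) → 1
  (T ⋈[a=b] σ[u='t'](R)) → 1
  ρ[y/w]((T ⋈[a=b] σ[u='t'](R))) → 1
  π[g,y](ρ[y/w]((T ⋈[a=b] σ[u='t'](R)))) → 1
  π[g](π[g,y](ρ[y/w]((T ⋈[a=b] σ[u='t'](R))))) → 1

== RESULT ==
g
9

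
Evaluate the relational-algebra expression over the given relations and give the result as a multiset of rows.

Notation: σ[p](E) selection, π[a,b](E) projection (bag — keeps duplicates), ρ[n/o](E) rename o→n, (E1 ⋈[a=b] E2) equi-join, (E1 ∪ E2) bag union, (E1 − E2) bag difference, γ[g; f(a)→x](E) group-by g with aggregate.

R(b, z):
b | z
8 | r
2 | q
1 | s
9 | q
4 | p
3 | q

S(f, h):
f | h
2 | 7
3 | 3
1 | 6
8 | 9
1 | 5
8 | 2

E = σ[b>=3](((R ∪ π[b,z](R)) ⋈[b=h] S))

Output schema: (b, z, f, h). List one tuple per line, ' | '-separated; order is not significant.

Row counts bottom-up:
  R → 6
  R → 6
  π[b,z](R) → 6
  (R ∪ π[b,z](R)) → 12
  S → 6
  ((R ∪ π[b,z](R)) ⋈[b=h] S) → 6
  σ[b>=3](((R ∪ π[b,z](R)) ⋈[b=h] S)) → 4

== RESULT ==
b | z | f | h
3 | q | 3 | 3
3 | q | 3 | 3
9 | q | 8 | 9
9 | q | 8 | 9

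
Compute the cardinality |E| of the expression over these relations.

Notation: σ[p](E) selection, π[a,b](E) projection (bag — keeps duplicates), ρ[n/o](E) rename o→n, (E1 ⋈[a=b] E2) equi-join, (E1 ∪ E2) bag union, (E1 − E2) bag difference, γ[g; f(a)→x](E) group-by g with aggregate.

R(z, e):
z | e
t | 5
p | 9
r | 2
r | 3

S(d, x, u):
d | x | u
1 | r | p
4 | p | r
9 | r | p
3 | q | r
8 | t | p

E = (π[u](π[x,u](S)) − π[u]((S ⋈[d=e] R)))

Stepwise |·|:
  S → 5
  π[x,u](S) → 5
  π[u](π[x,u](S)) → 5
  S → 5
  R → 4
  (S ⋈[d=e] R) → 2
  π[u]((S ⋈[d=e] R)) → 2
  (π[u](π[x,u](S)) − π[u]((S ⋈[d=e] R))) → 3

|E| = 3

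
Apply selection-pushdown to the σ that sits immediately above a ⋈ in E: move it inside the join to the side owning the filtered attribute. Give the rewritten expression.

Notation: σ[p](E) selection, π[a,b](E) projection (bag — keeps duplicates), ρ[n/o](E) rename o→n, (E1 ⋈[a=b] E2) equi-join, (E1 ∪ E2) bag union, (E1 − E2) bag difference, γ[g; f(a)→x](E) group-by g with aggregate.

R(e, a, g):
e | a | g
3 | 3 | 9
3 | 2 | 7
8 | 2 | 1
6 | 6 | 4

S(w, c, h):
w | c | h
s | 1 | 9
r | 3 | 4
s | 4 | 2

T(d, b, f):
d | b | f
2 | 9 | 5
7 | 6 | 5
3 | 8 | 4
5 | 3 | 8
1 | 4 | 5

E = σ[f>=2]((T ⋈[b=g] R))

σ filters on f, owned by the left side.
E' = (σ[f>=2](T) ⋈[b=g] R)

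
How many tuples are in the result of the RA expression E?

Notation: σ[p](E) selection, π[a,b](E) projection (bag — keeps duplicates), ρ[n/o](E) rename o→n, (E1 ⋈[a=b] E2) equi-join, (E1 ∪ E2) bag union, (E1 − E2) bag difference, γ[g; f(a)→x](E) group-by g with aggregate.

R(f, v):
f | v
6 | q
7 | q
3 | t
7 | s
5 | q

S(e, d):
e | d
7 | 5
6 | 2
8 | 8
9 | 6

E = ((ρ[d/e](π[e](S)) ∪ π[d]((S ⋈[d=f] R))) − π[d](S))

Subexpression sizes:
  S → 4
  π[e](S) → 4
  ρ[d/e](π[e](S)) → 4
  S → 4
  R → 5
  (S ⋈[d=f] R) → 2
  π[d]((S ⋈[d=f] R)) → 2
  (ρ[d/e](π[e](S)) ∪ π[d]((S ⋈[d=f] R))) → 6
  S → 4
  π[d](S) → 4
  ((ρ[d/e](π[e](S)) ∪ π[d]((S ⋈[d=f] R))) − π[d](S)) → 3

|E| = 3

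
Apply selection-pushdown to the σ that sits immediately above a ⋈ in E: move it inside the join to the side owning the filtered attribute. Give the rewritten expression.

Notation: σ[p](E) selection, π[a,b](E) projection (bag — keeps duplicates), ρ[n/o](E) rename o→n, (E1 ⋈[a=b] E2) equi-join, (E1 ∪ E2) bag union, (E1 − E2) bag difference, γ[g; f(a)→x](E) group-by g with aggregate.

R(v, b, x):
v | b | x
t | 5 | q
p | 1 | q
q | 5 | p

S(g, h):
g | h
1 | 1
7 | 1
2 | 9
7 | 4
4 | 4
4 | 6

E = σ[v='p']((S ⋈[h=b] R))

σ filters on v, owned by the right side.
E' = (S ⋈[h=b] σ[v='p'](R))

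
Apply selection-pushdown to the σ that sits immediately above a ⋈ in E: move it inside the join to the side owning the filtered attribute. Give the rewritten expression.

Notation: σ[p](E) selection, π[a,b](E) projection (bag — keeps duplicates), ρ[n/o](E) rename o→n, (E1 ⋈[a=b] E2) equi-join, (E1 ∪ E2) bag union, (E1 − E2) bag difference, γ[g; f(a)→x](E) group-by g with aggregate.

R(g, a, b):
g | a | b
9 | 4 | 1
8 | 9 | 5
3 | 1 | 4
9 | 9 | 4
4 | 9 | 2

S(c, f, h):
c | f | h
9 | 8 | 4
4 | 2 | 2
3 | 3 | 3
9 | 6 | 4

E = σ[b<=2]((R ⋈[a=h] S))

σ filters on b, owned by the left side.
E' = (σ[b<=2](R) ⋈[a=h] S)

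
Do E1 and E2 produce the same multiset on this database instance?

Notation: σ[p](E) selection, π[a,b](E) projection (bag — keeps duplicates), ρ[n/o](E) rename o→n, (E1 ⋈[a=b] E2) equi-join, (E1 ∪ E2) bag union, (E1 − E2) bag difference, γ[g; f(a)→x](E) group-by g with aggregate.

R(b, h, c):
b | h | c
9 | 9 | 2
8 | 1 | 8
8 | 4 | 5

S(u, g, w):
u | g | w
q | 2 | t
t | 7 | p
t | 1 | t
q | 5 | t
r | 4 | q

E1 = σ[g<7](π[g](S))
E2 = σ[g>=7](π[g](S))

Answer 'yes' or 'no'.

E1 row counts bottom-up:
  S → 5
  π[g](S) → 5
  σ[g<7](π[g](S)) → 4
E2 row counts bottom-up:
  S → 5
  π[g](S) → 5
  σ[g>=7](π[g](S)) → 1

E1 result:
g
1
2
4
5
E2 result:
g
7
Witness: (1,) appears 1× in E1 but 0× in E2.

no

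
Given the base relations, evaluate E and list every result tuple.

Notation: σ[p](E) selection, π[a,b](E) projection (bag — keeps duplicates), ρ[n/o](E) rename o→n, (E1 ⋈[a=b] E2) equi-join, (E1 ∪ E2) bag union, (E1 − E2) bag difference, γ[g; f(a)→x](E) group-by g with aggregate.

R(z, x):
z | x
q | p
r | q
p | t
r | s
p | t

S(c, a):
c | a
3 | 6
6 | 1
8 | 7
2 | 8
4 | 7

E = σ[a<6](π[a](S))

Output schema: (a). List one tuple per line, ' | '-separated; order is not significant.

Subexpression sizes:
  S → 5
  π[a](S) → 5
  σ[a<6](π[a](S)) → 1

== RESULT ==
a
1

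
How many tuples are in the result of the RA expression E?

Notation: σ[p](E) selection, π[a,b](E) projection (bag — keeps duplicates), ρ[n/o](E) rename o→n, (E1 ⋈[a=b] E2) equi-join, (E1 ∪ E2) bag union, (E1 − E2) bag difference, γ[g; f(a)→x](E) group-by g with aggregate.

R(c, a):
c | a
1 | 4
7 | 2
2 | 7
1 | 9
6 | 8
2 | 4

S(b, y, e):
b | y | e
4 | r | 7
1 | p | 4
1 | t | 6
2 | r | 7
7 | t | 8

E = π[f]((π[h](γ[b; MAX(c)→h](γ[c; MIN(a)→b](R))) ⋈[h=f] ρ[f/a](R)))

Subexpression sizes:
  R → 6
  γ[c; MIN(a)→b](R) → 4
  γ[b; MAX(c)→h](γ[c; MIN(a)→b](R)) → 3
  π[h](γ[b; MAX(c)→h](γ[c; MIN(a)→b](R))) → 3
  R → 6
  ρ[f/a](R) → 6
  (π[h](γ[b; MAX(c)→h](γ[c; MIN(a)→b](R))) ⋈[h=f] ρ[f/a](R)) → 2
  π[f]((π[h](γ[b; MAX(c)→h](γ[c; MIN(a)→b](R))) ⋈[h=f] ρ[f/a](R))) → 2

|E| = 2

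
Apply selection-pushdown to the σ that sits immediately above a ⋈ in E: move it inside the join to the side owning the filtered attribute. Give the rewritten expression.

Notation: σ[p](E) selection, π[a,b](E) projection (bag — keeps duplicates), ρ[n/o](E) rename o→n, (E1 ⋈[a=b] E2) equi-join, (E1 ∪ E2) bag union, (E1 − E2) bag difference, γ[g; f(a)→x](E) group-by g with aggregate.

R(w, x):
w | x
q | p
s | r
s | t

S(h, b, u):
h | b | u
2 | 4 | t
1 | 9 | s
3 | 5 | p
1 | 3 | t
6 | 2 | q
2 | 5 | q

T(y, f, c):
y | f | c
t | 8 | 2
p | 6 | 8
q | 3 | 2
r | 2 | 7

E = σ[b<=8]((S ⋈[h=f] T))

σ filters on b, owned by the left side.
E' = (σ[b<=8](S) ⋈[h=f] T)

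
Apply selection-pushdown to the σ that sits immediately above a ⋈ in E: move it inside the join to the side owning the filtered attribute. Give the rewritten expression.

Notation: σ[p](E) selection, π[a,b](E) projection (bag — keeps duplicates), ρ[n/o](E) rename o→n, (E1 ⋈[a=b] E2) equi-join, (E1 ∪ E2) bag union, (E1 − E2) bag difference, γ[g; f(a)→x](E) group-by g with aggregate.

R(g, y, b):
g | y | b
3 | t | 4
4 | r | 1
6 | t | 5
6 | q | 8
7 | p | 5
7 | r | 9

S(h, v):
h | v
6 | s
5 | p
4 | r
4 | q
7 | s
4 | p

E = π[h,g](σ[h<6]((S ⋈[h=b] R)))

σ filters on h, owned by the left side.
E' = π[h,g]((σ[h<6](S) ⋈[h=b] R))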